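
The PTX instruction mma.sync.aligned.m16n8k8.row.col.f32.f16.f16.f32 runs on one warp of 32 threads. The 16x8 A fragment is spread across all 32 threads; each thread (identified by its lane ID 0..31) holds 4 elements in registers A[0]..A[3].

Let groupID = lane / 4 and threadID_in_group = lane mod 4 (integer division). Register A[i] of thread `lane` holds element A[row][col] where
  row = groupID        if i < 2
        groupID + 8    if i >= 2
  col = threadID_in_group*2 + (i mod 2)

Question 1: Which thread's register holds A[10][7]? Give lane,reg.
11,3

r:10=>grp=2,rB=1  c:7=>tig=3,lo=1
L=2*4+3=11  i=1*2+1=3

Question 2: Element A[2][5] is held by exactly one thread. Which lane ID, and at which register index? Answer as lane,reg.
10,1

r=2⇒gr=2,Rb=0  c=5⇒th=2,odd=1
L=2*4+2=10  i=0*2+1=1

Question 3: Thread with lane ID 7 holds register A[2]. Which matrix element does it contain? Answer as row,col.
L=7->g=7>>2=1, t=7&3=3
[2]->row 1+8=9  col 3·2+0=6

9,6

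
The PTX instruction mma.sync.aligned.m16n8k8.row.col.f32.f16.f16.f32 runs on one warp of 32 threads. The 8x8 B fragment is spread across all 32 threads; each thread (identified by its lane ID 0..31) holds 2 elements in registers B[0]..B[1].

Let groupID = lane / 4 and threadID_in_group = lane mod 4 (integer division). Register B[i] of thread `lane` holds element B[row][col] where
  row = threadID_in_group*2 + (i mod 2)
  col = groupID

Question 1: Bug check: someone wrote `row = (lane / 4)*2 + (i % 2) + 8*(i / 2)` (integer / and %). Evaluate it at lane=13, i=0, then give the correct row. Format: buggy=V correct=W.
buggy=6 correct=2

`(lane / 4)*2 + (i % 2) + 8*(i / 2)`[13,0]->6
lane 13->13/4=3, 13 mod 4=1
i=0  r:2·1+0->2  c:3
row: 6 vs 2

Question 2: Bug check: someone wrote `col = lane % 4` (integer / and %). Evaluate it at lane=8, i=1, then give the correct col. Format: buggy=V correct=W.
buggy=0 correct=2

`lane % 4`[8,1]->0
8: g=2,t=0
[1] (0*2+1,2) = (1,2)
col: 0 vs 2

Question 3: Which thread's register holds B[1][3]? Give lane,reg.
c=3->g=3  r=1->t=0,b0=1
L=3*4+0=12  i=1=1

12,1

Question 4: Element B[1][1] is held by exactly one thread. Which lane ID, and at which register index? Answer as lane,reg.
4,1

c:1=>grp=1  r:1=>tig=0,lo=1
L=1*4+0=4  i=1=1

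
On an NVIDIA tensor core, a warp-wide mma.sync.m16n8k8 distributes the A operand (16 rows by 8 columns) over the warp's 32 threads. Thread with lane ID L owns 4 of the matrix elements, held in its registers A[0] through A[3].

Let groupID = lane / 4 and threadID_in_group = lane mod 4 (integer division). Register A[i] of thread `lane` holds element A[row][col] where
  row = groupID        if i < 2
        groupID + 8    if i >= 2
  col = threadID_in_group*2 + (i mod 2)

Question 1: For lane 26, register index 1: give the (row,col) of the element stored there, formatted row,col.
6,5

lane 26: grp=6 (26/4), tig=2 (26%4)
i=1: r=6+0=6, c=2*2+1=5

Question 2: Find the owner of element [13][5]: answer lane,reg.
r=13->g=5,rb=1  c=5->t=2,b0=1
L=5*4+2=22  i=1*2+1=3

22,3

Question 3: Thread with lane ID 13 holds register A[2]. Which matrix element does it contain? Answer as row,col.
11,2

13: gid=3,tid=1
[2] (3+8,1*2+0) = (11,2)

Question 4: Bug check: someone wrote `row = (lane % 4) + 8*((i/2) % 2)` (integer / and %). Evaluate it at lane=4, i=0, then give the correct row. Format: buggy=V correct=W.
buggy=0 correct=1

`(lane % 4) + 8*((i/2) % 2)`[4,0]->0
L=4->gid=4>>2=1, tid=4&3=0
[0]->row 1+0=1  col 0·2+0=0
row: 0 vs 1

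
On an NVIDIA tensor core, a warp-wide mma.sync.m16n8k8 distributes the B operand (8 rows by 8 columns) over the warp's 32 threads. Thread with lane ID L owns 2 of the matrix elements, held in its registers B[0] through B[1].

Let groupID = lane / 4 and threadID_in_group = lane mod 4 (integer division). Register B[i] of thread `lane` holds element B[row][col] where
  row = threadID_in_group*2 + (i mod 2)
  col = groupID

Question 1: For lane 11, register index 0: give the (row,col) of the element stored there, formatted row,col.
lane 11→11/4=2, 11 mod 4=3
i=0  r:2·3+0→6  c:2

6,2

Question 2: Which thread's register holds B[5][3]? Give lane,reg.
14,1

c=3→G=3  r=5→T=2,p=1
L=3*4+2=14  i=1=1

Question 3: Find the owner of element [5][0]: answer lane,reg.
2,1

c: 0->gid=0  r: 5->tid=2,i&1=1
L=0*4+2=2  i=1=1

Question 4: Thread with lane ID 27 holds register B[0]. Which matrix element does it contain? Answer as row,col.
lane 27->27/4=6, 27 mod 4=3
i=0  r:2·3+0->6  c:6

6,6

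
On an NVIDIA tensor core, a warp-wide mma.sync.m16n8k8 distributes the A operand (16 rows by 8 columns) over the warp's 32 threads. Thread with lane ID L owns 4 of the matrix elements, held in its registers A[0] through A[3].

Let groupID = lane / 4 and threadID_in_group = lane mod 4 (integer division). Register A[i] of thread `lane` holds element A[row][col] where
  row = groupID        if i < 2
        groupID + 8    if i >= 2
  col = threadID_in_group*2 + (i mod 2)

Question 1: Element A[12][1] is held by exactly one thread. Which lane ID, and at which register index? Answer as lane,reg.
r: 12->gid=4,r8=1  c: 1->tid=0,i&1=1
L=4*4+0=16  i=1*2+1=3

16,3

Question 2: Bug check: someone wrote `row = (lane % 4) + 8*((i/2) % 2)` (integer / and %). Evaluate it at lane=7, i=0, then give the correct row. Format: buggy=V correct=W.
buggy=3 correct=1

`(lane % 4) + 8*((i/2) % 2)`[7,0]=>3
lane 7: grp=1 (7/4), tig=3 (7%4)
i=0: r=1+0=1, c=3*2+0=6
row: 3 vs 1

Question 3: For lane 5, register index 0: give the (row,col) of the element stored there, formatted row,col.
1,2

lane 5: gr=1 (5/4), th=1 (5%4)
i=0: r=1+0=1, c=1*2+0=2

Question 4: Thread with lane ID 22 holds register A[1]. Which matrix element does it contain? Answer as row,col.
5,5

22: gr=5,th=2
[1] (5+0,2*2+1) = (5,5)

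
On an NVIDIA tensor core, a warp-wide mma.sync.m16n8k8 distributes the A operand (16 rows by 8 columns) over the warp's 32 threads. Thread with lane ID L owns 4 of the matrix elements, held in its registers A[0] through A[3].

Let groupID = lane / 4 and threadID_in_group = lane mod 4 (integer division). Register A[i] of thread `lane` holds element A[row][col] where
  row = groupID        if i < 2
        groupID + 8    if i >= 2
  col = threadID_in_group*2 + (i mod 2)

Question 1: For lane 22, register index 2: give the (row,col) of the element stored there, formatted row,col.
13,4

22: g=5,t=2
[2] (5+8,2*2+0) = (13,4)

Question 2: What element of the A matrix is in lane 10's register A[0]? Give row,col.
lane 10->10/4=2, 10 mod 4=2
i=0  r:2+0->2  c:2·2+0->4

2,4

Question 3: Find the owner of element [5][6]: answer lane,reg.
r: 5->gid=5,r8=0  c: 6->tid=3,i&1=0
L=5*4+3=23  i=0*2+0=0

23,0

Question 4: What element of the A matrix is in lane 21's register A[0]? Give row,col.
lane 21: gid=5 (21/4), tid=1 (21%4)
i=0: r=5+0=5, c=1*2+0=2

5,2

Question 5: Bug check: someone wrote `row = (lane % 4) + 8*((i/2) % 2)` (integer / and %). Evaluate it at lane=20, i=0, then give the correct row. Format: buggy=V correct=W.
buggy=0 correct=5

`(lane % 4) + 8*((i/2) % 2)`[20,0]→0
L=20→G=20>>2=5, T=20&3=0
[0]→row 5+0=5  col 0·2+0=0
row: 0 vs 5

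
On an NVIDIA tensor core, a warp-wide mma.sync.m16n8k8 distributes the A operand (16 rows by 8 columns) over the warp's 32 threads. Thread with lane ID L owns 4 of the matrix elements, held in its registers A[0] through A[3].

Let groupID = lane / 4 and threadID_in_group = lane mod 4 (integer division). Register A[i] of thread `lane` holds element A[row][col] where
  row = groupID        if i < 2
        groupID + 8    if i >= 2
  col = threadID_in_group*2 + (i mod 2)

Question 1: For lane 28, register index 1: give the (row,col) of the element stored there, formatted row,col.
7,1

L=28=>grp=28>>2=7, tig=28&3=0
[1]=>row 7+0=7  col 0·2+1=1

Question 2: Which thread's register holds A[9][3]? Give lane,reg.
r: 9->gid=1,r8=1  c: 3->tid=1,i&1=1
L=1*4+1=5  i=1*2+1=3

5,3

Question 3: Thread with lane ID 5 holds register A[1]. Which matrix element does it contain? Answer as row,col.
lane 5: gr=1 (5/4), th=1 (5%4)
i=1: r=1+0=1, c=1*2+1=3

1,3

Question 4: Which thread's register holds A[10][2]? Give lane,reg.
r:10=>grp=2,rB=1  c:2=>tig=1,lo=0
L=2*4+1=9  i=1*2+0=2

9,2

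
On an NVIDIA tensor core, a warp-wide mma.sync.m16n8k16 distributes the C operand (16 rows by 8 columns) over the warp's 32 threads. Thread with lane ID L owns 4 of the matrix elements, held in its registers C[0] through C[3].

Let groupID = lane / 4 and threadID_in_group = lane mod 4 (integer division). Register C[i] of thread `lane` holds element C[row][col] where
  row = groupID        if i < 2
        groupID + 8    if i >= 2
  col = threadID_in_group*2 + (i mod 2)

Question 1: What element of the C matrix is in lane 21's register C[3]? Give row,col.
L=21→G=21>>2=5, T=21&3=1
[3]→row 5+8=13  col 1·2+1=3

13,3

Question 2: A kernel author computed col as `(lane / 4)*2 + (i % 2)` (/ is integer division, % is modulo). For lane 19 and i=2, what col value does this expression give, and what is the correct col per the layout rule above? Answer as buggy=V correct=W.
buggy=8 correct=6

`(lane / 4)*2 + (i % 2)`[19,2]→8
lane 19: G=4 (19/4), T=3 (19%4)
i=2: r=4+8=12, c=3*2+0=6
col: 8 vs 6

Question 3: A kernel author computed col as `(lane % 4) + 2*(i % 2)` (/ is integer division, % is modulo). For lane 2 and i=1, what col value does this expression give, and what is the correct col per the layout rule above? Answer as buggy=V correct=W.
buggy=4 correct=5

`(lane % 4) + 2*(i % 2)`[2,1]⇒4
2: gr=0,th=2
[1] (0+0,2*2+1) = (0,5)
col: 4 vs 5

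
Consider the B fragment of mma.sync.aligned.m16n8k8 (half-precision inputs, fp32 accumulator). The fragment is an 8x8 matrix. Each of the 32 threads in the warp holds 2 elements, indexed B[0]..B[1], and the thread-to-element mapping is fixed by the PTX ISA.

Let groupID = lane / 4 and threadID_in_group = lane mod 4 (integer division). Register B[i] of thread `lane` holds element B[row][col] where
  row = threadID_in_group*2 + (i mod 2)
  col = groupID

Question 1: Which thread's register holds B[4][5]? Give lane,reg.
22,0

c=5->g=5  r=4->t=2,b0=0
L=5*4+2=22  i=0=0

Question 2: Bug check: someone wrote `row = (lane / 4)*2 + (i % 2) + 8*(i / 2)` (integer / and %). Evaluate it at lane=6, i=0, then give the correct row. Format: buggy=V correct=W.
`(lane / 4)*2 + (i % 2) + 8*(i / 2)`[6,0]=>2
lane 6=>6/4=1, 6 mod 4=2
i=0  r:2·2+0=>4  c:1
row: 2 vs 4

buggy=2 correct=4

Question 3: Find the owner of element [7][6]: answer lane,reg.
c:6=>grp=6  r:7=>tig=3,lo=1
L=6*4+3=27  i=1=1

27,1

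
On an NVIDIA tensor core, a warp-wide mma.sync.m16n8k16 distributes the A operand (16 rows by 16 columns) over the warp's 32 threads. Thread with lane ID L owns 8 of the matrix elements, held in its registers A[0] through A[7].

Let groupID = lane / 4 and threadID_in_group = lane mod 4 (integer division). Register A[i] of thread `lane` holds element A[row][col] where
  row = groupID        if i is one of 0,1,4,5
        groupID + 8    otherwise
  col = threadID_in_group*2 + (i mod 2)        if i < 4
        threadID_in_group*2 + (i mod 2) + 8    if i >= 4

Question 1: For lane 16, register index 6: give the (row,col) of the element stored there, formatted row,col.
12,8

16: G=4,T=0
[6] (4+8,0*2+0+8) = (12,8)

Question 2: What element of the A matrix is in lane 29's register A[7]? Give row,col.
L=29⇒gr=29>>2=7, th=29&3=1
[7]⇒row 7+8=15  col 1·2+1+8=11

15,11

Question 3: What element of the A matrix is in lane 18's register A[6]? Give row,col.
L=18⇒gr=18>>2=4, th=18&3=2
[6]⇒row 4+8=12  col 2·2+0+8=12

12,12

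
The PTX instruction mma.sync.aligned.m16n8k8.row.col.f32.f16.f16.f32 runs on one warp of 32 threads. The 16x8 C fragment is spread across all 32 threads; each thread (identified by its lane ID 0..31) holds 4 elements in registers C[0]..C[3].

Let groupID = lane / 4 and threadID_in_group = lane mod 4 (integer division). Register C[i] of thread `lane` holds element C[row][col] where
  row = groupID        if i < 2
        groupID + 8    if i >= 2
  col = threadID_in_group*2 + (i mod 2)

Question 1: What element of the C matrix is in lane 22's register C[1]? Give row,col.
5,5

22: g=5,t=2
[1] (5+0,2*2+1) = (5,5)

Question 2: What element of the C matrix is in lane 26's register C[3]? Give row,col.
lane 26: gid=6 (26/4), tid=2 (26%4)
i=3: r=6+8=14, c=2*2+1=5

14,5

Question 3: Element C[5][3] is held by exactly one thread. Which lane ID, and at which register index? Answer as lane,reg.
r=5->g=5,rb=0  c=3->t=1,b0=1
L=5*4+1=21  i=0*2+1=1

21,1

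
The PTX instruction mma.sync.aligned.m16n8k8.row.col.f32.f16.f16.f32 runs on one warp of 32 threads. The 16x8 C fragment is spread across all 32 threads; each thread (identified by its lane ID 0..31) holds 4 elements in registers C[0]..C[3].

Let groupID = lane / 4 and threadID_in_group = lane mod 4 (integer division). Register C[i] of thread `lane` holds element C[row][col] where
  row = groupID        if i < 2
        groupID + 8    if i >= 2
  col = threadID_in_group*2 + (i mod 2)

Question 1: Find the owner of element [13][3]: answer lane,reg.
r:13=>grp=5,rB=1  c:3=>tig=1,lo=1
L=5*4+1=21  i=1*2+1=3

21,3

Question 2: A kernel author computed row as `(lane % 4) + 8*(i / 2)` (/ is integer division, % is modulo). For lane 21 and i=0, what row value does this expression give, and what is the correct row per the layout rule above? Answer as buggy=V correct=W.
`(lane % 4) + 8*(i / 2)`[21,0]->1
lane 21: g=5 (21/4), t=1 (21%4)
i=0: r=5+0=5, c=1*2+0=2
row: 1 vs 5

buggy=1 correct=5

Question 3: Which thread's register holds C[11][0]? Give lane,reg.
12,2

r=11→G=3,rhi=1  c=0→T=0,p=0
L=3*4+0=12  i=1*2+0=2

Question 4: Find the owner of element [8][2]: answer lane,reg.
r:8=>grp=0,rB=1  c:2=>tig=1,lo=0
L=0*4+1=1  i=1*2+0=2

1,2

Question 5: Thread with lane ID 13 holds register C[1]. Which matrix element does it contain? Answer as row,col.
3,3

13: grp=3,tig=1
[1] (3+0,1*2+1) = (3,3)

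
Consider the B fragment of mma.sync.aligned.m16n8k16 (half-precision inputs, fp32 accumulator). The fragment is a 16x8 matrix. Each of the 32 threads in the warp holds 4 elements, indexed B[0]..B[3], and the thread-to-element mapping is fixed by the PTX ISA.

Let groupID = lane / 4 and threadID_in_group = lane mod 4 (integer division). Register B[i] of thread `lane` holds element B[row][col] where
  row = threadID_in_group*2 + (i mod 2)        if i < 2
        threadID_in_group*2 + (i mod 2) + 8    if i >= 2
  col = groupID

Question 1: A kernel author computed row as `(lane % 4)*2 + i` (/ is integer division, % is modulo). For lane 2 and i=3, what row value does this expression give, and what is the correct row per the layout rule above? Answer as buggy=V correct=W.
buggy=7 correct=13

`(lane % 4)*2 + i`[2,3]->7
L=2->g=2>>2=0, t=2&3=2
[3]->row 2·2+1+8=13  col g=0
row: 7 vs 13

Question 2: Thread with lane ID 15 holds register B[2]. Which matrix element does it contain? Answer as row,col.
lane 15: gid=3 (15/4), tid=3 (15%4)
i=2: r=3*2+0+8=14, c=gid=3

14,3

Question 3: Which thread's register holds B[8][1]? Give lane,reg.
4,2

c:1=>grp=1  r:8=>rB=1,tig=0,lo=0
L=1*4+0=4  i=1*2+0=2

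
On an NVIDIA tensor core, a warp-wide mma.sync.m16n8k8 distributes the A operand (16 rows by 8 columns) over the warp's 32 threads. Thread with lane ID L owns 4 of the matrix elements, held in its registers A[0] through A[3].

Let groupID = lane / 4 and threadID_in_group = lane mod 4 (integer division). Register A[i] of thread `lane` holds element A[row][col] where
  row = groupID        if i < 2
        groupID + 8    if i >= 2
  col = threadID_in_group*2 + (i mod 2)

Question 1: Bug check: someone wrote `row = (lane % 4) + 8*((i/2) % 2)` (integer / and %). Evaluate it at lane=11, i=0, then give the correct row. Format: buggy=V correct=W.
buggy=3 correct=2

`(lane % 4) + 8*((i/2) % 2)`[11,0]⇒3
11: gr=2,th=3
[0] (2+0,3*2+0) = (2,6)
row: 3 vs 2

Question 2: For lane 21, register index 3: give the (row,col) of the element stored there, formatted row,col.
13,3

21: gr=5,th=1
[3] (5+8,1*2+1) = (13,3)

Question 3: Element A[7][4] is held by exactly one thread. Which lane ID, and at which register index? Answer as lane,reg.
30,0

r=7⇒gr=7,Rb=0  c=4⇒th=2,odd=0
L=7*4+2=30  i=0*2+0=0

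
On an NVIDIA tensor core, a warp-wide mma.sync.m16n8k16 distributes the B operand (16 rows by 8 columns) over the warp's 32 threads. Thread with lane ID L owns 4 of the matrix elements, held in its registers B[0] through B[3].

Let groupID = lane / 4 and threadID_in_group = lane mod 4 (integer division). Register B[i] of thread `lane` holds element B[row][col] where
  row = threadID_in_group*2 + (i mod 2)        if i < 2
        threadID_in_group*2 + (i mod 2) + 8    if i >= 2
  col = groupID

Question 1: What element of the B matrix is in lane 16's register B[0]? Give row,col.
lane 16: G=4 (16/4), T=0 (16%4)
i=0: r=0*2+0+0=0, c=G=4

0,4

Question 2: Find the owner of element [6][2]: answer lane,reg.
11,0

c:2=>grp=2  r:6=>rB=0,tig=3,lo=0
L=2*4+3=11  i=0*2+0=0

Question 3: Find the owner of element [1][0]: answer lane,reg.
0,1

c: 0->gid=0  r: 1->r8=0,tid=0,i&1=1
L=0*4+0=0  i=0*2+1=1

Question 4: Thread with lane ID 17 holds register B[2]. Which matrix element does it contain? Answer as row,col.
10,4

L=17→G=17>>2=4, T=17&3=1
[2]→row 1·2+0+8=10  col G=4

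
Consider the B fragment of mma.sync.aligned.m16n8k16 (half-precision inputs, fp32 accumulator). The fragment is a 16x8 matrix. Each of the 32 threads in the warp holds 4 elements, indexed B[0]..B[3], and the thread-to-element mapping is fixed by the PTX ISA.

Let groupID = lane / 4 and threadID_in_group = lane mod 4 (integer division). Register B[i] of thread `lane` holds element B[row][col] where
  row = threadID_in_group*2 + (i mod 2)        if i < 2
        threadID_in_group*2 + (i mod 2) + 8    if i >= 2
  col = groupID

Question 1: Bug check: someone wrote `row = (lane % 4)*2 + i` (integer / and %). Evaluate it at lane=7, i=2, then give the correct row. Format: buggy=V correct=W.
`(lane % 4)*2 + i`[7,2]->8
lane 7->7/4=1, 7 mod 4=3
i=2  r:2·3+0+8->14  c:1
row: 8 vs 14

buggy=8 correct=14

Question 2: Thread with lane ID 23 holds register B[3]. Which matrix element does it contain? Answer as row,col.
15,5

lane 23->23/4=5, 23 mod 4=3
i=3  r:2·3+1+8->15  c:5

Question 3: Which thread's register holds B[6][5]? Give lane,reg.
23,0

c=5⇒gr=5  r=6⇒Rb=0,th=3,odd=0
L=5*4+3=23  i=0*2+0=0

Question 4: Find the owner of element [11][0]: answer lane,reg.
c=0->g=0  r=11->rb=1,t=1,b0=1
L=0*4+1=1  i=1*2+1=3

1,3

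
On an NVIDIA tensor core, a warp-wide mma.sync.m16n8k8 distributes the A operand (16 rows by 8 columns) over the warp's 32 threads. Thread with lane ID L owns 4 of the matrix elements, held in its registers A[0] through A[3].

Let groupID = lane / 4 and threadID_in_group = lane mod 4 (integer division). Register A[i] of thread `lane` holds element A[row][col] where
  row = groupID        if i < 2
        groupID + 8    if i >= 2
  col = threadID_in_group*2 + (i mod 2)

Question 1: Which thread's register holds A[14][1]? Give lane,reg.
r=14→G=6,rhi=1  c=1→T=0,p=1
L=6*4+0=24  i=1*2+1=3

24,3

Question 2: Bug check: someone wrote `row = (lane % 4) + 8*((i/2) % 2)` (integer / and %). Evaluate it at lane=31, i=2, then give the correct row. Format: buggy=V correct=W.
buggy=11 correct=15

`(lane % 4) + 8*((i/2) % 2)`[31,2]⇒11
lane 31: gr=7 (31/4), th=3 (31%4)
i=2: r=7+8=15, c=3*2+0=6
row: 11 vs 15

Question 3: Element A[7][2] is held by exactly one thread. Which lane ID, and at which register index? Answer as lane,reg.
29,0

r=7→G=7,rhi=0  c=2→T=1,p=0
L=7*4+1=29  i=0*2+0=0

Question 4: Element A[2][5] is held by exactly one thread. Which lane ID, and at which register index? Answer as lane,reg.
r: 2->gid=2,r8=0  c: 5->tid=2,i&1=1
L=2*4+2=10  i=0*2+1=1

10,1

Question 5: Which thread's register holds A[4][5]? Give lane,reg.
18,1

r: 4->gid=4,r8=0  c: 5->tid=2,i&1=1
L=4*4+2=18  i=0*2+1=1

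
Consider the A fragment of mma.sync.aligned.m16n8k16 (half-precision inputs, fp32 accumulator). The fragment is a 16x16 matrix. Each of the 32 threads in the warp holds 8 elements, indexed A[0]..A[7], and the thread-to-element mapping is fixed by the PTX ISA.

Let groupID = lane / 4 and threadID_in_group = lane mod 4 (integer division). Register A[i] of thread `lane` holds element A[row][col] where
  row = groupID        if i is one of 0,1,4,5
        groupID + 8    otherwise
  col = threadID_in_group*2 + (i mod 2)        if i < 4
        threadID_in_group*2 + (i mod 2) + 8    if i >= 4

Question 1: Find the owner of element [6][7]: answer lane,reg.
27,1

r=6->g=6,rb=0  c=7->cb=0,t=3,b0=1
L=6*4+3=27  i=0*4+0*2+1=1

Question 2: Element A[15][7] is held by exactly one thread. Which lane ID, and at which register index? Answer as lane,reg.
r=15→G=7,rhi=1  c=7→chi=0,T=3,p=1
L=7*4+3=31  i=0*4+1*2+1=3

31,3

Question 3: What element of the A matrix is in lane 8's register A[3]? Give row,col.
8: grp=2,tig=0
[3] (2+8,0*2+1+0) = (10,1)

10,1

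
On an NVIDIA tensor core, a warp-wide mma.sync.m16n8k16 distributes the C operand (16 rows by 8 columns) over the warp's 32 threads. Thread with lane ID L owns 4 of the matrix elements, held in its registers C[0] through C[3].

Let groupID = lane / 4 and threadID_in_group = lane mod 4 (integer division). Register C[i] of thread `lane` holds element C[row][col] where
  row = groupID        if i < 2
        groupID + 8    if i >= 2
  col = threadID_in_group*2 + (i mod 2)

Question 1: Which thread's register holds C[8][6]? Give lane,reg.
3,2

r:8=>grp=0,rB=1  c:6=>tig=3,lo=0
L=0*4+3=3  i=1*2+0=2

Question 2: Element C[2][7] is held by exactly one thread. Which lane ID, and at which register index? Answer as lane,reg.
11,1

r=2⇒gr=2,Rb=0  c=7⇒th=3,odd=1
L=2*4+3=11  i=0*2+1=1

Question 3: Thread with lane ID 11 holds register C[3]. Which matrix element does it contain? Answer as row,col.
L=11→G=11>>2=2, T=11&3=3
[3]→row 2+8=10  col 3·2+1=7

10,7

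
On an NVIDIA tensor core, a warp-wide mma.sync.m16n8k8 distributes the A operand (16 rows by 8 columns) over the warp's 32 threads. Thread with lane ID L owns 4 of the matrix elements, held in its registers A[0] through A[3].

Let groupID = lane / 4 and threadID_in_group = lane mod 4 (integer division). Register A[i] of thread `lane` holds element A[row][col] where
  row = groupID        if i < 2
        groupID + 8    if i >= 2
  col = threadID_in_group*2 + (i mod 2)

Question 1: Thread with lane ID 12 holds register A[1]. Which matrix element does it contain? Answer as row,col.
lane 12: G=3 (12/4), T=0 (12%4)
i=1: r=3+0=3, c=0*2+1=1

3,1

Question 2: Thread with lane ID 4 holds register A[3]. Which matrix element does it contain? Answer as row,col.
9,1

L=4⇒gr=4>>2=1, th=4&3=0
[3]⇒row 1+8=9  col 0·2+1=1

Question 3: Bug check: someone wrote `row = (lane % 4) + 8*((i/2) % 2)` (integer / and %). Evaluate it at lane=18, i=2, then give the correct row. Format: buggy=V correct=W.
`(lane % 4) + 8*((i/2) % 2)`[18,2]⇒10
lane 18: gr=4 (18/4), th=2 (18%4)
i=2: r=4+8=12, c=2*2+0=4
row: 10 vs 12

buggy=10 correct=12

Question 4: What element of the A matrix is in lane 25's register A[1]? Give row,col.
6,3

25: grp=6,tig=1
[1] (6+0,1*2+1) = (6,3)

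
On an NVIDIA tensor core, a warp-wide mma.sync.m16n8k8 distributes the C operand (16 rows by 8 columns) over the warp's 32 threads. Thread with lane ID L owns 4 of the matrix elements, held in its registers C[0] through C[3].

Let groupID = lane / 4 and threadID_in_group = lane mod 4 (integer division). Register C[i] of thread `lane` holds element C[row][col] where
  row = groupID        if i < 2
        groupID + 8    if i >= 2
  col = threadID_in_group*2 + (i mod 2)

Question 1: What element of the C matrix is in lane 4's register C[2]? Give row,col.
9,0

L=4→G=4>>2=1, T=4&3=0
[2]→row 1+8=9  col 0·2+0=0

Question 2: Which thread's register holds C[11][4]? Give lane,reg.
14,2

r=11⇒gr=3,Rb=1  c=4⇒th=2,odd=0
L=3*4+2=14  i=1*2+0=2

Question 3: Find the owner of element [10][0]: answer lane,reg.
r:10=>grp=2,rB=1  c:0=>tig=0,lo=0
L=2*4+0=8  i=1*2+0=2

8,2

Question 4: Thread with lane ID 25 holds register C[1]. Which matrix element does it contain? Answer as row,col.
6,3

lane 25->25/4=6, 25 mod 4=1
i=1  r:6+0->6  c:2·1+1->3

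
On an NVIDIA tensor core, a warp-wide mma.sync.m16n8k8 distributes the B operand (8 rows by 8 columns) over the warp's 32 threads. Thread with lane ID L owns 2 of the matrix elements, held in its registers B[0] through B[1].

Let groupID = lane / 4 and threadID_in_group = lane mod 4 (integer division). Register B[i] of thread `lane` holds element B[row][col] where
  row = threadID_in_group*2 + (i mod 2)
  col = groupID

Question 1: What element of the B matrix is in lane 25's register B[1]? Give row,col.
lane 25→25/4=6, 25 mod 4=1
i=1  r:2·1+1→3  c:6

3,6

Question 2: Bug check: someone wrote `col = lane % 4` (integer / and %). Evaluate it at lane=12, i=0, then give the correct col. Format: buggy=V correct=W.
`lane % 4`[12,0]=>0
12: grp=3,tig=0
[0] (0*2+0,3) = (0,3)
col: 0 vs 3

buggy=0 correct=3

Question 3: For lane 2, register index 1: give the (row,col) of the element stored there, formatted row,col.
lane 2: g=0 (2/4), t=2 (2%4)
i=1: r=2*2+1=5, c=g=0

5,0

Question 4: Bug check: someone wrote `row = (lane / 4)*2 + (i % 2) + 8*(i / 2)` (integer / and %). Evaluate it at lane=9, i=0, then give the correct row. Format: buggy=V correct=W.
`(lane / 4)*2 + (i % 2) + 8*(i / 2)`[9,0]→4
L=9→G=9>>2=2, T=9&3=1
[0]→row 1·2+0=2  col G=2
row: 4 vs 2

buggy=4 correct=2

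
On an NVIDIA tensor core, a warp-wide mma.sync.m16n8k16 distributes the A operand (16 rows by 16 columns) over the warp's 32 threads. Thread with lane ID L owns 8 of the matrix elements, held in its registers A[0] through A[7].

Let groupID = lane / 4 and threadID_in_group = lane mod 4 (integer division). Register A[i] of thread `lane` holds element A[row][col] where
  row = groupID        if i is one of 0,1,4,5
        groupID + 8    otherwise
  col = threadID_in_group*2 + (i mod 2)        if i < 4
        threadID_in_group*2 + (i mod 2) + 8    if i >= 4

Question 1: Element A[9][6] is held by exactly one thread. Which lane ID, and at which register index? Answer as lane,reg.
r=9→G=1,rhi=1  c=6→chi=0,T=3,p=0
L=1*4+3=7  i=0*4+1*2+0=2

7,2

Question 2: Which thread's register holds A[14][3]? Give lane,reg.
25,3

r=14->g=6,rb=1  c=3->cb=0,t=1,b0=1
L=6*4+1=25  i=0*4+1*2+1=3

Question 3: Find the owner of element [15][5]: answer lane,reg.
r: 15->gid=7,r8=1  c: 5->c8=0,tid=2,i&1=1
L=7*4+2=30  i=0*4+1*2+1=3

30,3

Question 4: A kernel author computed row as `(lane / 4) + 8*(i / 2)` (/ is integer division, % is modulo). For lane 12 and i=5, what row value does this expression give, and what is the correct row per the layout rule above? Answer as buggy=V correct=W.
buggy=19 correct=3

`(lane / 4) + 8*(i / 2)`[12,5]⇒19
L=12⇒gr=12>>2=3, th=12&3=0
[5]⇒row 3+0=3  col 0·2+1+8=9
row: 19 vs 3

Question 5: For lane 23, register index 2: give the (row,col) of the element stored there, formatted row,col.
13,6

23: G=5,T=3
[2] (5+8,3*2+0+0) = (13,6)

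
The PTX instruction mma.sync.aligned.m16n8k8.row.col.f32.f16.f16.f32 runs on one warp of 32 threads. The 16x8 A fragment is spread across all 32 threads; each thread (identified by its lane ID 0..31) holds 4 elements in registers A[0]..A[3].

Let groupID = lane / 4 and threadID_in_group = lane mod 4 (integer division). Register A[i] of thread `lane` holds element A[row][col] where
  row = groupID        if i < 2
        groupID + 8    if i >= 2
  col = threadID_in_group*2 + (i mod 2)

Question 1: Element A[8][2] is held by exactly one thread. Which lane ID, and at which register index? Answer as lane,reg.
1,2

r: 8->gid=0,r8=1  c: 2->tid=1,i&1=0
L=0*4+1=1  i=1*2+0=2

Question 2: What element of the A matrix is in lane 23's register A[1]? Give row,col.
lane 23=>23/4=5, 23 mod 4=3
i=1  r:5+0=>5  c:2·3+1=>7

5,7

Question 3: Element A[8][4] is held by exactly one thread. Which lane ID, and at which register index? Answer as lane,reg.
r=8⇒gr=0,Rb=1  c=4⇒th=2,odd=0
L=0*4+2=2  i=1*2+0=2

2,2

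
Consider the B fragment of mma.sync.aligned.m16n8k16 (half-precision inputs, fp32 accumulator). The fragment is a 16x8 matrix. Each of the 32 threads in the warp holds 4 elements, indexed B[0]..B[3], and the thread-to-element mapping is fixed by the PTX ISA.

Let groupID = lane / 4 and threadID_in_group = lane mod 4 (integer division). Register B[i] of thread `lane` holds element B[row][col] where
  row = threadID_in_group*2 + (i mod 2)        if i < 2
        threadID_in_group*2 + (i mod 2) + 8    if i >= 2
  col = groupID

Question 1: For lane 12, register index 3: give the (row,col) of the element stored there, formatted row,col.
9,3

L=12->gid=12>>2=3, tid=12&3=0
[3]->row 0·2+1+8=9  col gid=3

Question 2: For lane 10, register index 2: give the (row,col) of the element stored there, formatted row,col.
10: gr=2,th=2
[2] (2*2+0+8,2) = (12,2)

12,2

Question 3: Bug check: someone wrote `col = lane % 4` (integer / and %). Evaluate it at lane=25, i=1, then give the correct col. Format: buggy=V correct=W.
buggy=1 correct=6

`lane % 4`[25,1]->1
25: gid=6,tid=1
[1] (1*2+1+0,6) = (3,6)
col: 1 vs 6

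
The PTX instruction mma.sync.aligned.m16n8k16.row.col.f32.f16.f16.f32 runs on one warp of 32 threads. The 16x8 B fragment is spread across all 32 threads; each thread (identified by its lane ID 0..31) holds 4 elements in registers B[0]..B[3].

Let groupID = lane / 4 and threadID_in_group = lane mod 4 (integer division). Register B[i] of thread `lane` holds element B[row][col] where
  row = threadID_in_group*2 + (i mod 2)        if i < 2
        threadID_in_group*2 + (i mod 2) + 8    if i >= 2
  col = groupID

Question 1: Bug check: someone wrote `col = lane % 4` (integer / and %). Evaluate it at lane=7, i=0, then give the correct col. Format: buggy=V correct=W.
buggy=3 correct=1

`lane % 4`[7,0]->3
lane 7->7/4=1, 7 mod 4=3
i=0  r:2·3+0+0->6  c:1
col: 3 vs 1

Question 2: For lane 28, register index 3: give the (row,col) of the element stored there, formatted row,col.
9,7

28: gid=7,tid=0
[3] (0*2+1+8,7) = (9,7)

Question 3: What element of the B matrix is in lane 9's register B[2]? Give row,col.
L=9->gid=9>>2=2, tid=9&3=1
[2]->row 1·2+0+8=10  col gid=2

10,2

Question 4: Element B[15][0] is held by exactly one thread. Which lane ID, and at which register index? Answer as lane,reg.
3,3

c=0⇒gr=0  r=15⇒Rb=1,th=3,odd=1
L=0*4+3=3  i=1*2+1=3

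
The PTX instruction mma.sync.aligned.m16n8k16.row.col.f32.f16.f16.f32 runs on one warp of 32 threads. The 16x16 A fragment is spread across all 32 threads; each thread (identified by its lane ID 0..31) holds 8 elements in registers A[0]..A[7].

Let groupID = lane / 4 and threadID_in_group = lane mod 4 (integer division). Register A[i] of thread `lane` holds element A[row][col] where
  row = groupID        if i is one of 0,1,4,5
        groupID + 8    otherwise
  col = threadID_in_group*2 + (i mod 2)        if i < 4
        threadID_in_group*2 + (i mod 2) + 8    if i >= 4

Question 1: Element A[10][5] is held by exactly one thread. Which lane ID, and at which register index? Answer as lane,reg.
r: 10->gid=2,r8=1  c: 5->c8=0,tid=2,i&1=1
L=2*4+2=10  i=0*4+1*2+1=3

10,3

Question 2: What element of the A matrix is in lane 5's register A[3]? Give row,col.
9,3

lane 5: gr=1 (5/4), th=1 (5%4)
i=3: r=1+8=9, c=1*2+1+0=3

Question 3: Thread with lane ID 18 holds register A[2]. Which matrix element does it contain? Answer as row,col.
L=18=>grp=18>>2=4, tig=18&3=2
[2]=>row 4+8=12  col 2·2+0+0=4

12,4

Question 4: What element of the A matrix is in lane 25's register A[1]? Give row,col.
6,3

lane 25⇒25/4=6, 25 mod 4=1
i=1  r:6+0⇒6  c:2·1+1+0⇒3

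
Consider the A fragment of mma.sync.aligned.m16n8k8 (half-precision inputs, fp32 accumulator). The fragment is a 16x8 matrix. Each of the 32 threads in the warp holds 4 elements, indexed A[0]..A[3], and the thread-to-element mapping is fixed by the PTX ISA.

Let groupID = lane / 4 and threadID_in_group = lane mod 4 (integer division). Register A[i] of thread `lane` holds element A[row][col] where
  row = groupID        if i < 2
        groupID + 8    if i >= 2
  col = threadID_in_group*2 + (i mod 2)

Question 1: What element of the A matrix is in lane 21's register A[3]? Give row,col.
13,3

21: grp=5,tig=1
[3] (5+8,1*2+1) = (13,3)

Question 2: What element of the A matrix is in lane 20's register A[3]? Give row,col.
lane 20->20/4=5, 20 mod 4=0
i=3  r:5+8->13  c:2·0+1->1

13,1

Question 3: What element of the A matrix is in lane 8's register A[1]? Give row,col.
2,1

lane 8: gr=2 (8/4), th=0 (8%4)
i=1: r=2+0=2, c=0*2+1=1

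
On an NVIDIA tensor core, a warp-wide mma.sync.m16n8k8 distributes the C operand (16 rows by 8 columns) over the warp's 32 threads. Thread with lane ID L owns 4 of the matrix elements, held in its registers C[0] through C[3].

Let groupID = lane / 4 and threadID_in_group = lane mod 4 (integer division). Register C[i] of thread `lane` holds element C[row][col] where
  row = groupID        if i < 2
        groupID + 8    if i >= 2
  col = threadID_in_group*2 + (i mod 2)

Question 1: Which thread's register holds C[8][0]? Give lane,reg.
r=8→G=0,rhi=1  c=0→T=0,p=0
L=0*4+0=0  i=1*2+0=2

0,2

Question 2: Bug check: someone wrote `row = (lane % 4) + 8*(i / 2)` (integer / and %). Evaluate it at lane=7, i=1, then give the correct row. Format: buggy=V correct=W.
buggy=3 correct=1

`(lane % 4) + 8*(i / 2)`[7,1]->3
lane 7->7/4=1, 7 mod 4=3
i=1  r:1+0->1  c:2·3+1->7
row: 3 vs 1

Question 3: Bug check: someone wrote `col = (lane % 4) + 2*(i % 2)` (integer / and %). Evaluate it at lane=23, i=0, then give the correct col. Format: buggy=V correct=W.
`(lane % 4) + 2*(i % 2)`[23,0]=>3
23: grp=5,tig=3
[0] (5+0,3*2+0) = (5,6)
col: 3 vs 6

buggy=3 correct=6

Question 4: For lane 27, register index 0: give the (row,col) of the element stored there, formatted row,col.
6,6

lane 27: g=6 (27/4), t=3 (27%4)
i=0: r=6+0=6, c=3*2+0=6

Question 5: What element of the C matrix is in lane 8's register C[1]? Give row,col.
lane 8→8/4=2, 8 mod 4=0
i=1  r:2+0→2  c:2·0+1→1

2,1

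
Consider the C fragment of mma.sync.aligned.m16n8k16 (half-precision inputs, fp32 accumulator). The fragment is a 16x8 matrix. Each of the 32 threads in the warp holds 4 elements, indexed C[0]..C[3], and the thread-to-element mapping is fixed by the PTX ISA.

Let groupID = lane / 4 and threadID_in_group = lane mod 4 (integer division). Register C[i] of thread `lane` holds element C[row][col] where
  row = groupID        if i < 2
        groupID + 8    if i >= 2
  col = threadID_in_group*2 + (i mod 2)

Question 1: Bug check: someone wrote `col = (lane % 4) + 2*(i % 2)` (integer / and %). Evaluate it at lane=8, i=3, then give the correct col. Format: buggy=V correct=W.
`(lane % 4) + 2*(i % 2)`[8,3]=>2
lane 8=>8/4=2, 8 mod 4=0
i=3  r:2+8=>10  c:2·0+1=>1
col: 2 vs 1

buggy=2 correct=1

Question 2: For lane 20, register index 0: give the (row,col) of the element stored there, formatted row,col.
lane 20: grp=5 (20/4), tig=0 (20%4)
i=0: r=5+0=5, c=0*2+0=0

5,0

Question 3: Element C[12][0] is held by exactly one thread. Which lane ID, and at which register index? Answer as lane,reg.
16,2

r: 12->gid=4,r8=1  c: 0->tid=0,i&1=0
L=4*4+0=16  i=1*2+0=2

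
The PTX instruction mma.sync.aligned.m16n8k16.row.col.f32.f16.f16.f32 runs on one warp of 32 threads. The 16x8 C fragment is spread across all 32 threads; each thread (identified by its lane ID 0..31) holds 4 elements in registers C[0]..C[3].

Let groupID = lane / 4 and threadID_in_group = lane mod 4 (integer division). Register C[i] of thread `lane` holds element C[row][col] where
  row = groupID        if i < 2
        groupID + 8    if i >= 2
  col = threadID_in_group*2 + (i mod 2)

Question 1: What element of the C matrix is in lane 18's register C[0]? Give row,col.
lane 18: gr=4 (18/4), th=2 (18%4)
i=0: r=4+0=4, c=2*2+0=4

4,4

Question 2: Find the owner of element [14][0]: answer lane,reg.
24,2

r=14⇒gr=6,Rb=1  c=0⇒th=0,odd=0
L=6*4+0=24  i=1*2+0=2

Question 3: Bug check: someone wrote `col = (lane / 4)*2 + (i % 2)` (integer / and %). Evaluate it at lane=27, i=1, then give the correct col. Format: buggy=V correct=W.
buggy=13 correct=7

`(lane / 4)*2 + (i % 2)`[27,1]⇒13
lane 27⇒27/4=6, 27 mod 4=3
i=1  r:6+0⇒6  c:2·3+1⇒7
col: 13 vs 7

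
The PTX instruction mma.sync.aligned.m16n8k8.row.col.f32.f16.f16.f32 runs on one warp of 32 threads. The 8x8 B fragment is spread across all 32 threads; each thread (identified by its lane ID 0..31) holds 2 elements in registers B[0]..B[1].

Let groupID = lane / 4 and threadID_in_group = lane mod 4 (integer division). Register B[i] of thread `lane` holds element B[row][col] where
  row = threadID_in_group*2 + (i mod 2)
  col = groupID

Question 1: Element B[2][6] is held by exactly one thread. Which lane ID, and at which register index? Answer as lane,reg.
c:6=>grp=6  r:2=>tig=1,lo=0
L=6*4+1=25  i=0=0

25,0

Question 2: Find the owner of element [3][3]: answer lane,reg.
13,1

c=3⇒gr=3  r=3⇒th=1,odd=1
L=3*4+1=13  i=1=1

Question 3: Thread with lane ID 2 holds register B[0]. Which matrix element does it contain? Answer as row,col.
4,0

lane 2: g=0 (2/4), t=2 (2%4)
i=0: r=2*2+0=4, c=g=0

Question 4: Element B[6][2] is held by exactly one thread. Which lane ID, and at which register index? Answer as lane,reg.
c=2->g=2  r=6->t=3,b0=0
L=2*4+3=11  i=0=0

11,0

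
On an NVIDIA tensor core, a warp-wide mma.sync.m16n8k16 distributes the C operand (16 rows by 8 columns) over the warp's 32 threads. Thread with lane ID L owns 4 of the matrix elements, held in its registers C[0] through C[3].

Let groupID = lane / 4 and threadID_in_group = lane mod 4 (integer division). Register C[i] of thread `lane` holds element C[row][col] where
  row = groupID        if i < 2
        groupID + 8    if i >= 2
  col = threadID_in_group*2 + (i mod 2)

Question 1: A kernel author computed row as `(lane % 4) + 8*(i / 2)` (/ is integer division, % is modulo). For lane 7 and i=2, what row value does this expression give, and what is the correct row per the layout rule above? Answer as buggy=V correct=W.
`(lane % 4) + 8*(i / 2)`[7,2]⇒11
7: gr=1,th=3
[2] (1+8,3*2+0) = (9,6)
row: 11 vs 9

buggy=11 correct=9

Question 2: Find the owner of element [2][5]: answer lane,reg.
r=2→G=2,rhi=0  c=5→T=2,p=1
L=2*4+2=10  i=0*2+1=1

10,1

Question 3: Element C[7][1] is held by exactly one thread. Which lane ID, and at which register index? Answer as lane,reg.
28,1

r=7->g=7,rb=0  c=1->t=0,b0=1
L=7*4+0=28  i=0*2+1=1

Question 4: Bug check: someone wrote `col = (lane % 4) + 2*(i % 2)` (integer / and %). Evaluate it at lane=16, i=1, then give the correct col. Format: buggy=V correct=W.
`(lane % 4) + 2*(i % 2)`[16,1]->2
L=16->gid=16>>2=4, tid=16&3=0
[1]->row 4+0=4  col 0·2+1=1
col: 2 vs 1

buggy=2 correct=1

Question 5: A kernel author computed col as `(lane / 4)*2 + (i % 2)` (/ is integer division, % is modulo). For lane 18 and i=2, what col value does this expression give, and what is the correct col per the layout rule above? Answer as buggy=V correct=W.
buggy=8 correct=4

`(lane / 4)*2 + (i % 2)`[18,2]→8
lane 18→18/4=4, 18 mod 4=2
i=2  r:4+8→12  c:2·2+0→4
col: 8 vs 4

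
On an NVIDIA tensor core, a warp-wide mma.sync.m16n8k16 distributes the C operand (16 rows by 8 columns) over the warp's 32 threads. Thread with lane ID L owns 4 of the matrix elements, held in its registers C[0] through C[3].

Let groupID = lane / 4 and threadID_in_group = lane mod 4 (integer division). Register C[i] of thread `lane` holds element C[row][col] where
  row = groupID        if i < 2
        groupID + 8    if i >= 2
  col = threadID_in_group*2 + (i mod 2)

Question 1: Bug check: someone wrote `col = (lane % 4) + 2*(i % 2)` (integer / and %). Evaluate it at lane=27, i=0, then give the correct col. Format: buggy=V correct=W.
buggy=3 correct=6

`(lane % 4) + 2*(i % 2)`[27,0]->3
L=27->g=27>>2=6, t=27&3=3
[0]->row 6+0=6  col 3·2+0=6
col: 3 vs 6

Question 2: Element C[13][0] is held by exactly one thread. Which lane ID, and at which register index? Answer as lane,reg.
20,2

r=13→G=5,rhi=1  c=0→T=0,p=0
L=5*4+0=20  i=1*2+0=2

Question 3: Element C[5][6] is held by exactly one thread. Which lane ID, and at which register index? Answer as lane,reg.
23,0

r=5⇒gr=5,Rb=0  c=6⇒th=3,odd=0
L=5*4+3=23  i=0*2+0=0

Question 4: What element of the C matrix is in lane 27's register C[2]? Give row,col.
14,6

L=27=>grp=27>>2=6, tig=27&3=3
[2]=>row 6+8=14  col 3·2+0=6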